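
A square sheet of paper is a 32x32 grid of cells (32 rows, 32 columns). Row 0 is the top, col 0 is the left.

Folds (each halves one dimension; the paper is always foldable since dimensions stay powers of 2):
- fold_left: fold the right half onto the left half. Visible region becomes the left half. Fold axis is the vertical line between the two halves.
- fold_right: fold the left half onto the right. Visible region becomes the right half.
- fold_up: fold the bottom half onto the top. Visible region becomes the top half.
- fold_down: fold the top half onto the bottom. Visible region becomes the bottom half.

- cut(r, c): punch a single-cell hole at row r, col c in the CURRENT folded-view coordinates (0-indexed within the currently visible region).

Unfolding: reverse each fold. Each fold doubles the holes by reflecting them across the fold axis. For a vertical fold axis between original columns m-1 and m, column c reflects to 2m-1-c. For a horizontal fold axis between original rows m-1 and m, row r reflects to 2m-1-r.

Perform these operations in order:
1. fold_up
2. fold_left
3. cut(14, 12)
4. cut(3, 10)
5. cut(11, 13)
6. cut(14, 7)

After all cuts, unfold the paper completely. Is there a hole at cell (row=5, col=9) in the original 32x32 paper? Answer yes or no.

Answer: no

Derivation:
Op 1 fold_up: fold axis h@16; visible region now rows[0,16) x cols[0,32) = 16x32
Op 2 fold_left: fold axis v@16; visible region now rows[0,16) x cols[0,16) = 16x16
Op 3 cut(14, 12): punch at orig (14,12); cuts so far [(14, 12)]; region rows[0,16) x cols[0,16) = 16x16
Op 4 cut(3, 10): punch at orig (3,10); cuts so far [(3, 10), (14, 12)]; region rows[0,16) x cols[0,16) = 16x16
Op 5 cut(11, 13): punch at orig (11,13); cuts so far [(3, 10), (11, 13), (14, 12)]; region rows[0,16) x cols[0,16) = 16x16
Op 6 cut(14, 7): punch at orig (14,7); cuts so far [(3, 10), (11, 13), (14, 7), (14, 12)]; region rows[0,16) x cols[0,16) = 16x16
Unfold 1 (reflect across v@16): 8 holes -> [(3, 10), (3, 21), (11, 13), (11, 18), (14, 7), (14, 12), (14, 19), (14, 24)]
Unfold 2 (reflect across h@16): 16 holes -> [(3, 10), (3, 21), (11, 13), (11, 18), (14, 7), (14, 12), (14, 19), (14, 24), (17, 7), (17, 12), (17, 19), (17, 24), (20, 13), (20, 18), (28, 10), (28, 21)]
Holes: [(3, 10), (3, 21), (11, 13), (11, 18), (14, 7), (14, 12), (14, 19), (14, 24), (17, 7), (17, 12), (17, 19), (17, 24), (20, 13), (20, 18), (28, 10), (28, 21)]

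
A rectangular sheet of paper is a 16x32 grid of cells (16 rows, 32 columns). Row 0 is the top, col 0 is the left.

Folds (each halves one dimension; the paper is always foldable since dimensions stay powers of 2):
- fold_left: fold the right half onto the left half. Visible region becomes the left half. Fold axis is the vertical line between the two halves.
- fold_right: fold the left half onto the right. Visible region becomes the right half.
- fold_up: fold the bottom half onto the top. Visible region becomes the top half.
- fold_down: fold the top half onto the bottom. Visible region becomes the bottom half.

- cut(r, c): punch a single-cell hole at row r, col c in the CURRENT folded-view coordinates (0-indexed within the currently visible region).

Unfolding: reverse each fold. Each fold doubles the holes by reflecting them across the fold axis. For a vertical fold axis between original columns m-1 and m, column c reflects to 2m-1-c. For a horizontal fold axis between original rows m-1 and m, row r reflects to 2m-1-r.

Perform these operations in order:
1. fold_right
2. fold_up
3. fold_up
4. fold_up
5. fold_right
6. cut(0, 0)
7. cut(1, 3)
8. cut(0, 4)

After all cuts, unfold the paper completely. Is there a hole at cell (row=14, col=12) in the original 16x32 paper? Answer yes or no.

Op 1 fold_right: fold axis v@16; visible region now rows[0,16) x cols[16,32) = 16x16
Op 2 fold_up: fold axis h@8; visible region now rows[0,8) x cols[16,32) = 8x16
Op 3 fold_up: fold axis h@4; visible region now rows[0,4) x cols[16,32) = 4x16
Op 4 fold_up: fold axis h@2; visible region now rows[0,2) x cols[16,32) = 2x16
Op 5 fold_right: fold axis v@24; visible region now rows[0,2) x cols[24,32) = 2x8
Op 6 cut(0, 0): punch at orig (0,24); cuts so far [(0, 24)]; region rows[0,2) x cols[24,32) = 2x8
Op 7 cut(1, 3): punch at orig (1,27); cuts so far [(0, 24), (1, 27)]; region rows[0,2) x cols[24,32) = 2x8
Op 8 cut(0, 4): punch at orig (0,28); cuts so far [(0, 24), (0, 28), (1, 27)]; region rows[0,2) x cols[24,32) = 2x8
Unfold 1 (reflect across v@24): 6 holes -> [(0, 19), (0, 23), (0, 24), (0, 28), (1, 20), (1, 27)]
Unfold 2 (reflect across h@2): 12 holes -> [(0, 19), (0, 23), (0, 24), (0, 28), (1, 20), (1, 27), (2, 20), (2, 27), (3, 19), (3, 23), (3, 24), (3, 28)]
Unfold 3 (reflect across h@4): 24 holes -> [(0, 19), (0, 23), (0, 24), (0, 28), (1, 20), (1, 27), (2, 20), (2, 27), (3, 19), (3, 23), (3, 24), (3, 28), (4, 19), (4, 23), (4, 24), (4, 28), (5, 20), (5, 27), (6, 20), (6, 27), (7, 19), (7, 23), (7, 24), (7, 28)]
Unfold 4 (reflect across h@8): 48 holes -> [(0, 19), (0, 23), (0, 24), (0, 28), (1, 20), (1, 27), (2, 20), (2, 27), (3, 19), (3, 23), (3, 24), (3, 28), (4, 19), (4, 23), (4, 24), (4, 28), (5, 20), (5, 27), (6, 20), (6, 27), (7, 19), (7, 23), (7, 24), (7, 28), (8, 19), (8, 23), (8, 24), (8, 28), (9, 20), (9, 27), (10, 20), (10, 27), (11, 19), (11, 23), (11, 24), (11, 28), (12, 19), (12, 23), (12, 24), (12, 28), (13, 20), (13, 27), (14, 20), (14, 27), (15, 19), (15, 23), (15, 24), (15, 28)]
Unfold 5 (reflect across v@16): 96 holes -> [(0, 3), (0, 7), (0, 8), (0, 12), (0, 19), (0, 23), (0, 24), (0, 28), (1, 4), (1, 11), (1, 20), (1, 27), (2, 4), (2, 11), (2, 20), (2, 27), (3, 3), (3, 7), (3, 8), (3, 12), (3, 19), (3, 23), (3, 24), (3, 28), (4, 3), (4, 7), (4, 8), (4, 12), (4, 19), (4, 23), (4, 24), (4, 28), (5, 4), (5, 11), (5, 20), (5, 27), (6, 4), (6, 11), (6, 20), (6, 27), (7, 3), (7, 7), (7, 8), (7, 12), (7, 19), (7, 23), (7, 24), (7, 28), (8, 3), (8, 7), (8, 8), (8, 12), (8, 19), (8, 23), (8, 24), (8, 28), (9, 4), (9, 11), (9, 20), (9, 27), (10, 4), (10, 11), (10, 20), (10, 27), (11, 3), (11, 7), (11, 8), (11, 12), (11, 19), (11, 23), (11, 24), (11, 28), (12, 3), (12, 7), (12, 8), (12, 12), (12, 19), (12, 23), (12, 24), (12, 28), (13, 4), (13, 11), (13, 20), (13, 27), (14, 4), (14, 11), (14, 20), (14, 27), (15, 3), (15, 7), (15, 8), (15, 12), (15, 19), (15, 23), (15, 24), (15, 28)]
Holes: [(0, 3), (0, 7), (0, 8), (0, 12), (0, 19), (0, 23), (0, 24), (0, 28), (1, 4), (1, 11), (1, 20), (1, 27), (2, 4), (2, 11), (2, 20), (2, 27), (3, 3), (3, 7), (3, 8), (3, 12), (3, 19), (3, 23), (3, 24), (3, 28), (4, 3), (4, 7), (4, 8), (4, 12), (4, 19), (4, 23), (4, 24), (4, 28), (5, 4), (5, 11), (5, 20), (5, 27), (6, 4), (6, 11), (6, 20), (6, 27), (7, 3), (7, 7), (7, 8), (7, 12), (7, 19), (7, 23), (7, 24), (7, 28), (8, 3), (8, 7), (8, 8), (8, 12), (8, 19), (8, 23), (8, 24), (8, 28), (9, 4), (9, 11), (9, 20), (9, 27), (10, 4), (10, 11), (10, 20), (10, 27), (11, 3), (11, 7), (11, 8), (11, 12), (11, 19), (11, 23), (11, 24), (11, 28), (12, 3), (12, 7), (12, 8), (12, 12), (12, 19), (12, 23), (12, 24), (12, 28), (13, 4), (13, 11), (13, 20), (13, 27), (14, 4), (14, 11), (14, 20), (14, 27), (15, 3), (15, 7), (15, 8), (15, 12), (15, 19), (15, 23), (15, 24), (15, 28)]

Answer: no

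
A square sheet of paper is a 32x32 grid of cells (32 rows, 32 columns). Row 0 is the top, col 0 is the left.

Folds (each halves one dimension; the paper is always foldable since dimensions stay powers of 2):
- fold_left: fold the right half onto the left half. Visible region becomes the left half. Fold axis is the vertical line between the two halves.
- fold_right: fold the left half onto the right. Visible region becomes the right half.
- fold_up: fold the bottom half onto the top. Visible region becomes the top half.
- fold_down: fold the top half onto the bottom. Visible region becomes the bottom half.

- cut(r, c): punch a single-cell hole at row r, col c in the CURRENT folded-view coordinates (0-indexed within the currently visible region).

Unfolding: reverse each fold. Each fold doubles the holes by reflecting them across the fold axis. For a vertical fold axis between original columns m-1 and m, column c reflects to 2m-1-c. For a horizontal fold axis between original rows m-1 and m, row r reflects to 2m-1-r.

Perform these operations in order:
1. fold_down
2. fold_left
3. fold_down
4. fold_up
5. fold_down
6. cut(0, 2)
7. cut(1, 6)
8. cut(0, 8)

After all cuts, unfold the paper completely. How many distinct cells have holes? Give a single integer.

Op 1 fold_down: fold axis h@16; visible region now rows[16,32) x cols[0,32) = 16x32
Op 2 fold_left: fold axis v@16; visible region now rows[16,32) x cols[0,16) = 16x16
Op 3 fold_down: fold axis h@24; visible region now rows[24,32) x cols[0,16) = 8x16
Op 4 fold_up: fold axis h@28; visible region now rows[24,28) x cols[0,16) = 4x16
Op 5 fold_down: fold axis h@26; visible region now rows[26,28) x cols[0,16) = 2x16
Op 6 cut(0, 2): punch at orig (26,2); cuts so far [(26, 2)]; region rows[26,28) x cols[0,16) = 2x16
Op 7 cut(1, 6): punch at orig (27,6); cuts so far [(26, 2), (27, 6)]; region rows[26,28) x cols[0,16) = 2x16
Op 8 cut(0, 8): punch at orig (26,8); cuts so far [(26, 2), (26, 8), (27, 6)]; region rows[26,28) x cols[0,16) = 2x16
Unfold 1 (reflect across h@26): 6 holes -> [(24, 6), (25, 2), (25, 8), (26, 2), (26, 8), (27, 6)]
Unfold 2 (reflect across h@28): 12 holes -> [(24, 6), (25, 2), (25, 8), (26, 2), (26, 8), (27, 6), (28, 6), (29, 2), (29, 8), (30, 2), (30, 8), (31, 6)]
Unfold 3 (reflect across h@24): 24 holes -> [(16, 6), (17, 2), (17, 8), (18, 2), (18, 8), (19, 6), (20, 6), (21, 2), (21, 8), (22, 2), (22, 8), (23, 6), (24, 6), (25, 2), (25, 8), (26, 2), (26, 8), (27, 6), (28, 6), (29, 2), (29, 8), (30, 2), (30, 8), (31, 6)]
Unfold 4 (reflect across v@16): 48 holes -> [(16, 6), (16, 25), (17, 2), (17, 8), (17, 23), (17, 29), (18, 2), (18, 8), (18, 23), (18, 29), (19, 6), (19, 25), (20, 6), (20, 25), (21, 2), (21, 8), (21, 23), (21, 29), (22, 2), (22, 8), (22, 23), (22, 29), (23, 6), (23, 25), (24, 6), (24, 25), (25, 2), (25, 8), (25, 23), (25, 29), (26, 2), (26, 8), (26, 23), (26, 29), (27, 6), (27, 25), (28, 6), (28, 25), (29, 2), (29, 8), (29, 23), (29, 29), (30, 2), (30, 8), (30, 23), (30, 29), (31, 6), (31, 25)]
Unfold 5 (reflect across h@16): 96 holes -> [(0, 6), (0, 25), (1, 2), (1, 8), (1, 23), (1, 29), (2, 2), (2, 8), (2, 23), (2, 29), (3, 6), (3, 25), (4, 6), (4, 25), (5, 2), (5, 8), (5, 23), (5, 29), (6, 2), (6, 8), (6, 23), (6, 29), (7, 6), (7, 25), (8, 6), (8, 25), (9, 2), (9, 8), (9, 23), (9, 29), (10, 2), (10, 8), (10, 23), (10, 29), (11, 6), (11, 25), (12, 6), (12, 25), (13, 2), (13, 8), (13, 23), (13, 29), (14, 2), (14, 8), (14, 23), (14, 29), (15, 6), (15, 25), (16, 6), (16, 25), (17, 2), (17, 8), (17, 23), (17, 29), (18, 2), (18, 8), (18, 23), (18, 29), (19, 6), (19, 25), (20, 6), (20, 25), (21, 2), (21, 8), (21, 23), (21, 29), (22, 2), (22, 8), (22, 23), (22, 29), (23, 6), (23, 25), (24, 6), (24, 25), (25, 2), (25, 8), (25, 23), (25, 29), (26, 2), (26, 8), (26, 23), (26, 29), (27, 6), (27, 25), (28, 6), (28, 25), (29, 2), (29, 8), (29, 23), (29, 29), (30, 2), (30, 8), (30, 23), (30, 29), (31, 6), (31, 25)]

Answer: 96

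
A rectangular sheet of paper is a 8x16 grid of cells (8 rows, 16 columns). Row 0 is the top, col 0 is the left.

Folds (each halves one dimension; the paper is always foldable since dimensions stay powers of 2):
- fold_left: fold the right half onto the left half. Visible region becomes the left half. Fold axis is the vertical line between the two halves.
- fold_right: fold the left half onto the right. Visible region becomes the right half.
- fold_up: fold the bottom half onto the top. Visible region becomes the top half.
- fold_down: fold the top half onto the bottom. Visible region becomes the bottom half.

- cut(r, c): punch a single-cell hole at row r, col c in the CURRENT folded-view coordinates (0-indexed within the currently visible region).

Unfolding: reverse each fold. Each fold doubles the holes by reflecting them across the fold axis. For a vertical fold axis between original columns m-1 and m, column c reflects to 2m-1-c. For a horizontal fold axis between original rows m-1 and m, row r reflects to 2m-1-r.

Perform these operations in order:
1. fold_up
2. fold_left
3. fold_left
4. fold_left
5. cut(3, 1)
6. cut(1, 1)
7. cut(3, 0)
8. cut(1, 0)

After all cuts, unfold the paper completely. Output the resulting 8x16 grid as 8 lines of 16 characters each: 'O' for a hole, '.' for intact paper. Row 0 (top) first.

Answer: ................
OOOOOOOOOOOOOOOO
................
OOOOOOOOOOOOOOOO
OOOOOOOOOOOOOOOO
................
OOOOOOOOOOOOOOOO
................

Derivation:
Op 1 fold_up: fold axis h@4; visible region now rows[0,4) x cols[0,16) = 4x16
Op 2 fold_left: fold axis v@8; visible region now rows[0,4) x cols[0,8) = 4x8
Op 3 fold_left: fold axis v@4; visible region now rows[0,4) x cols[0,4) = 4x4
Op 4 fold_left: fold axis v@2; visible region now rows[0,4) x cols[0,2) = 4x2
Op 5 cut(3, 1): punch at orig (3,1); cuts so far [(3, 1)]; region rows[0,4) x cols[0,2) = 4x2
Op 6 cut(1, 1): punch at orig (1,1); cuts so far [(1, 1), (3, 1)]; region rows[0,4) x cols[0,2) = 4x2
Op 7 cut(3, 0): punch at orig (3,0); cuts so far [(1, 1), (3, 0), (3, 1)]; region rows[0,4) x cols[0,2) = 4x2
Op 8 cut(1, 0): punch at orig (1,0); cuts so far [(1, 0), (1, 1), (3, 0), (3, 1)]; region rows[0,4) x cols[0,2) = 4x2
Unfold 1 (reflect across v@2): 8 holes -> [(1, 0), (1, 1), (1, 2), (1, 3), (3, 0), (3, 1), (3, 2), (3, 3)]
Unfold 2 (reflect across v@4): 16 holes -> [(1, 0), (1, 1), (1, 2), (1, 3), (1, 4), (1, 5), (1, 6), (1, 7), (3, 0), (3, 1), (3, 2), (3, 3), (3, 4), (3, 5), (3, 6), (3, 7)]
Unfold 3 (reflect across v@8): 32 holes -> [(1, 0), (1, 1), (1, 2), (1, 3), (1, 4), (1, 5), (1, 6), (1, 7), (1, 8), (1, 9), (1, 10), (1, 11), (1, 12), (1, 13), (1, 14), (1, 15), (3, 0), (3, 1), (3, 2), (3, 3), (3, 4), (3, 5), (3, 6), (3, 7), (3, 8), (3, 9), (3, 10), (3, 11), (3, 12), (3, 13), (3, 14), (3, 15)]
Unfold 4 (reflect across h@4): 64 holes -> [(1, 0), (1, 1), (1, 2), (1, 3), (1, 4), (1, 5), (1, 6), (1, 7), (1, 8), (1, 9), (1, 10), (1, 11), (1, 12), (1, 13), (1, 14), (1, 15), (3, 0), (3, 1), (3, 2), (3, 3), (3, 4), (3, 5), (3, 6), (3, 7), (3, 8), (3, 9), (3, 10), (3, 11), (3, 12), (3, 13), (3, 14), (3, 15), (4, 0), (4, 1), (4, 2), (4, 3), (4, 4), (4, 5), (4, 6), (4, 7), (4, 8), (4, 9), (4, 10), (4, 11), (4, 12), (4, 13), (4, 14), (4, 15), (6, 0), (6, 1), (6, 2), (6, 3), (6, 4), (6, 5), (6, 6), (6, 7), (6, 8), (6, 9), (6, 10), (6, 11), (6, 12), (6, 13), (6, 14), (6, 15)]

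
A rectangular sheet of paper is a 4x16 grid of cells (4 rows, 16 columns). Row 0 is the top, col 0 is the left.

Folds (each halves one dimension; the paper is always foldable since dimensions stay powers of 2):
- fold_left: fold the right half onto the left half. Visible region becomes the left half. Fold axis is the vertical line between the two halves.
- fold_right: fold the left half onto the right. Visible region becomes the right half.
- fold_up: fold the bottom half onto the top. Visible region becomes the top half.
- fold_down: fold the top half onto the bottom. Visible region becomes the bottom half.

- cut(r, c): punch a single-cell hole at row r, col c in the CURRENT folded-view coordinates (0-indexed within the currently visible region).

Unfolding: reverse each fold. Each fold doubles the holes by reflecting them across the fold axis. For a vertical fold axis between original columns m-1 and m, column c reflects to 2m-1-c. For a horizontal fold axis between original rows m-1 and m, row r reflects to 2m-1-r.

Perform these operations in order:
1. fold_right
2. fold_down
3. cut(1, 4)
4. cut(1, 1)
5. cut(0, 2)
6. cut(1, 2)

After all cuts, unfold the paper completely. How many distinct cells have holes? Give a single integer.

Answer: 16

Derivation:
Op 1 fold_right: fold axis v@8; visible region now rows[0,4) x cols[8,16) = 4x8
Op 2 fold_down: fold axis h@2; visible region now rows[2,4) x cols[8,16) = 2x8
Op 3 cut(1, 4): punch at orig (3,12); cuts so far [(3, 12)]; region rows[2,4) x cols[8,16) = 2x8
Op 4 cut(1, 1): punch at orig (3,9); cuts so far [(3, 9), (3, 12)]; region rows[2,4) x cols[8,16) = 2x8
Op 5 cut(0, 2): punch at orig (2,10); cuts so far [(2, 10), (3, 9), (3, 12)]; region rows[2,4) x cols[8,16) = 2x8
Op 6 cut(1, 2): punch at orig (3,10); cuts so far [(2, 10), (3, 9), (3, 10), (3, 12)]; region rows[2,4) x cols[8,16) = 2x8
Unfold 1 (reflect across h@2): 8 holes -> [(0, 9), (0, 10), (0, 12), (1, 10), (2, 10), (3, 9), (3, 10), (3, 12)]
Unfold 2 (reflect across v@8): 16 holes -> [(0, 3), (0, 5), (0, 6), (0, 9), (0, 10), (0, 12), (1, 5), (1, 10), (2, 5), (2, 10), (3, 3), (3, 5), (3, 6), (3, 9), (3, 10), (3, 12)]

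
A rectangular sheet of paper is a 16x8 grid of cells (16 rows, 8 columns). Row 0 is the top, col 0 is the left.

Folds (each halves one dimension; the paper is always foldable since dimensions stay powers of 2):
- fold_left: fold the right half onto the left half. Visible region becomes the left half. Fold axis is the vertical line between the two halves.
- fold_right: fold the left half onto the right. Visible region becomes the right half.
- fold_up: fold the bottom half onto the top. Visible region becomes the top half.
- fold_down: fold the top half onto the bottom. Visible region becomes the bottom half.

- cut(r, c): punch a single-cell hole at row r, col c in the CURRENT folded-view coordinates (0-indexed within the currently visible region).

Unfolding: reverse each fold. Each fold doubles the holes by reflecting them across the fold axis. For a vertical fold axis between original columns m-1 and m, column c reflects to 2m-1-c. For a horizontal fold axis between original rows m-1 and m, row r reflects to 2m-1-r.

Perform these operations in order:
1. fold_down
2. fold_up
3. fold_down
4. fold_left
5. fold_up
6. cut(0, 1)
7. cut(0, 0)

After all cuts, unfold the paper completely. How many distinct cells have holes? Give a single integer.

Op 1 fold_down: fold axis h@8; visible region now rows[8,16) x cols[0,8) = 8x8
Op 2 fold_up: fold axis h@12; visible region now rows[8,12) x cols[0,8) = 4x8
Op 3 fold_down: fold axis h@10; visible region now rows[10,12) x cols[0,8) = 2x8
Op 4 fold_left: fold axis v@4; visible region now rows[10,12) x cols[0,4) = 2x4
Op 5 fold_up: fold axis h@11; visible region now rows[10,11) x cols[0,4) = 1x4
Op 6 cut(0, 1): punch at orig (10,1); cuts so far [(10, 1)]; region rows[10,11) x cols[0,4) = 1x4
Op 7 cut(0, 0): punch at orig (10,0); cuts so far [(10, 0), (10, 1)]; region rows[10,11) x cols[0,4) = 1x4
Unfold 1 (reflect across h@11): 4 holes -> [(10, 0), (10, 1), (11, 0), (11, 1)]
Unfold 2 (reflect across v@4): 8 holes -> [(10, 0), (10, 1), (10, 6), (10, 7), (11, 0), (11, 1), (11, 6), (11, 7)]
Unfold 3 (reflect across h@10): 16 holes -> [(8, 0), (8, 1), (8, 6), (8, 7), (9, 0), (9, 1), (9, 6), (9, 7), (10, 0), (10, 1), (10, 6), (10, 7), (11, 0), (11, 1), (11, 6), (11, 7)]
Unfold 4 (reflect across h@12): 32 holes -> [(8, 0), (8, 1), (8, 6), (8, 7), (9, 0), (9, 1), (9, 6), (9, 7), (10, 0), (10, 1), (10, 6), (10, 7), (11, 0), (11, 1), (11, 6), (11, 7), (12, 0), (12, 1), (12, 6), (12, 7), (13, 0), (13, 1), (13, 6), (13, 7), (14, 0), (14, 1), (14, 6), (14, 7), (15, 0), (15, 1), (15, 6), (15, 7)]
Unfold 5 (reflect across h@8): 64 holes -> [(0, 0), (0, 1), (0, 6), (0, 7), (1, 0), (1, 1), (1, 6), (1, 7), (2, 0), (2, 1), (2, 6), (2, 7), (3, 0), (3, 1), (3, 6), (3, 7), (4, 0), (4, 1), (4, 6), (4, 7), (5, 0), (5, 1), (5, 6), (5, 7), (6, 0), (6, 1), (6, 6), (6, 7), (7, 0), (7, 1), (7, 6), (7, 7), (8, 0), (8, 1), (8, 6), (8, 7), (9, 0), (9, 1), (9, 6), (9, 7), (10, 0), (10, 1), (10, 6), (10, 7), (11, 0), (11, 1), (11, 6), (11, 7), (12, 0), (12, 1), (12, 6), (12, 7), (13, 0), (13, 1), (13, 6), (13, 7), (14, 0), (14, 1), (14, 6), (14, 7), (15, 0), (15, 1), (15, 6), (15, 7)]

Answer: 64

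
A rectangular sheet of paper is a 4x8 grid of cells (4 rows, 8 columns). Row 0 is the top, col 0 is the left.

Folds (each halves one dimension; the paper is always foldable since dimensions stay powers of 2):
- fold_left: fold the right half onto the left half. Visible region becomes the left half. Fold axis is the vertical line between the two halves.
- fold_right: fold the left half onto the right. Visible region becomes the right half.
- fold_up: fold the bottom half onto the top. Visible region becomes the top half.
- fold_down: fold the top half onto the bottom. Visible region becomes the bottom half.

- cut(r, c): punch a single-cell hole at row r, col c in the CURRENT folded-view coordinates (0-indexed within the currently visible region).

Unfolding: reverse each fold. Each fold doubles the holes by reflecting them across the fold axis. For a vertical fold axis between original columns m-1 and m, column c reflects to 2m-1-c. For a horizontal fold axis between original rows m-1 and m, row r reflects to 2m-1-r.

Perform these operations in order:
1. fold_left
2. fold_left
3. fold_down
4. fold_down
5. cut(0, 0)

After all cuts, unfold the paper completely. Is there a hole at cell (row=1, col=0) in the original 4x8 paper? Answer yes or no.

Op 1 fold_left: fold axis v@4; visible region now rows[0,4) x cols[0,4) = 4x4
Op 2 fold_left: fold axis v@2; visible region now rows[0,4) x cols[0,2) = 4x2
Op 3 fold_down: fold axis h@2; visible region now rows[2,4) x cols[0,2) = 2x2
Op 4 fold_down: fold axis h@3; visible region now rows[3,4) x cols[0,2) = 1x2
Op 5 cut(0, 0): punch at orig (3,0); cuts so far [(3, 0)]; region rows[3,4) x cols[0,2) = 1x2
Unfold 1 (reflect across h@3): 2 holes -> [(2, 0), (3, 0)]
Unfold 2 (reflect across h@2): 4 holes -> [(0, 0), (1, 0), (2, 0), (3, 0)]
Unfold 3 (reflect across v@2): 8 holes -> [(0, 0), (0, 3), (1, 0), (1, 3), (2, 0), (2, 3), (3, 0), (3, 3)]
Unfold 4 (reflect across v@4): 16 holes -> [(0, 0), (0, 3), (0, 4), (0, 7), (1, 0), (1, 3), (1, 4), (1, 7), (2, 0), (2, 3), (2, 4), (2, 7), (3, 0), (3, 3), (3, 4), (3, 7)]
Holes: [(0, 0), (0, 3), (0, 4), (0, 7), (1, 0), (1, 3), (1, 4), (1, 7), (2, 0), (2, 3), (2, 4), (2, 7), (3, 0), (3, 3), (3, 4), (3, 7)]

Answer: yes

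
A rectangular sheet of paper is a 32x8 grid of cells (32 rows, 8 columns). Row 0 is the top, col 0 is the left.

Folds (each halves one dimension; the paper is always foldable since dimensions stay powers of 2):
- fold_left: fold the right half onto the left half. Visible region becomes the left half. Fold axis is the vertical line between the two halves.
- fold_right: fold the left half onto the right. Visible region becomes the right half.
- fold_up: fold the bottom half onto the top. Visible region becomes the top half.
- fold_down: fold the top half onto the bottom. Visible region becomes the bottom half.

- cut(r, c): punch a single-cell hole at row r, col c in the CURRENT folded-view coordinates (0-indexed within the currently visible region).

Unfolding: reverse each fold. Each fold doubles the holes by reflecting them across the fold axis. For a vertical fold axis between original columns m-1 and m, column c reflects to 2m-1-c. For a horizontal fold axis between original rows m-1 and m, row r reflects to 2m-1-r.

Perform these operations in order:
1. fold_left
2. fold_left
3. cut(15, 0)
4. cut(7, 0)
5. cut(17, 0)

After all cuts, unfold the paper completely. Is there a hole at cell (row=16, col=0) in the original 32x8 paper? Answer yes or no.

Answer: no

Derivation:
Op 1 fold_left: fold axis v@4; visible region now rows[0,32) x cols[0,4) = 32x4
Op 2 fold_left: fold axis v@2; visible region now rows[0,32) x cols[0,2) = 32x2
Op 3 cut(15, 0): punch at orig (15,0); cuts so far [(15, 0)]; region rows[0,32) x cols[0,2) = 32x2
Op 4 cut(7, 0): punch at orig (7,0); cuts so far [(7, 0), (15, 0)]; region rows[0,32) x cols[0,2) = 32x2
Op 5 cut(17, 0): punch at orig (17,0); cuts so far [(7, 0), (15, 0), (17, 0)]; region rows[0,32) x cols[0,2) = 32x2
Unfold 1 (reflect across v@2): 6 holes -> [(7, 0), (7, 3), (15, 0), (15, 3), (17, 0), (17, 3)]
Unfold 2 (reflect across v@4): 12 holes -> [(7, 0), (7, 3), (7, 4), (7, 7), (15, 0), (15, 3), (15, 4), (15, 7), (17, 0), (17, 3), (17, 4), (17, 7)]
Holes: [(7, 0), (7, 3), (7, 4), (7, 7), (15, 0), (15, 3), (15, 4), (15, 7), (17, 0), (17, 3), (17, 4), (17, 7)]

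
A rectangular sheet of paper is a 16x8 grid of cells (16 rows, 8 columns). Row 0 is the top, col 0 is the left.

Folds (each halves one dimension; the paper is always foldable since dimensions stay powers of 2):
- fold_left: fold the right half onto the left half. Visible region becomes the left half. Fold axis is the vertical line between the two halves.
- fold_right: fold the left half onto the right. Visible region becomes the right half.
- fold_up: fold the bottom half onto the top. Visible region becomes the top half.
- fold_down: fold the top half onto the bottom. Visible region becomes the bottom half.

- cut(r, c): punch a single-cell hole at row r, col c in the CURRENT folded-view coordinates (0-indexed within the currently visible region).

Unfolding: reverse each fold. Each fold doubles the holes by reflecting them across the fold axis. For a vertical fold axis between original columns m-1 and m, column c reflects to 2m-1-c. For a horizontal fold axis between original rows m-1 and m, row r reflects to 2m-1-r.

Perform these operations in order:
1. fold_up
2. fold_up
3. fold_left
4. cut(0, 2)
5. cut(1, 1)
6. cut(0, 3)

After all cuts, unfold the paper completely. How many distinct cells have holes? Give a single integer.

Answer: 24

Derivation:
Op 1 fold_up: fold axis h@8; visible region now rows[0,8) x cols[0,8) = 8x8
Op 2 fold_up: fold axis h@4; visible region now rows[0,4) x cols[0,8) = 4x8
Op 3 fold_left: fold axis v@4; visible region now rows[0,4) x cols[0,4) = 4x4
Op 4 cut(0, 2): punch at orig (0,2); cuts so far [(0, 2)]; region rows[0,4) x cols[0,4) = 4x4
Op 5 cut(1, 1): punch at orig (1,1); cuts so far [(0, 2), (1, 1)]; region rows[0,4) x cols[0,4) = 4x4
Op 6 cut(0, 3): punch at orig (0,3); cuts so far [(0, 2), (0, 3), (1, 1)]; region rows[0,4) x cols[0,4) = 4x4
Unfold 1 (reflect across v@4): 6 holes -> [(0, 2), (0, 3), (0, 4), (0, 5), (1, 1), (1, 6)]
Unfold 2 (reflect across h@4): 12 holes -> [(0, 2), (0, 3), (0, 4), (0, 5), (1, 1), (1, 6), (6, 1), (6, 6), (7, 2), (7, 3), (7, 4), (7, 5)]
Unfold 3 (reflect across h@8): 24 holes -> [(0, 2), (0, 3), (0, 4), (0, 5), (1, 1), (1, 6), (6, 1), (6, 6), (7, 2), (7, 3), (7, 4), (7, 5), (8, 2), (8, 3), (8, 4), (8, 5), (9, 1), (9, 6), (14, 1), (14, 6), (15, 2), (15, 3), (15, 4), (15, 5)]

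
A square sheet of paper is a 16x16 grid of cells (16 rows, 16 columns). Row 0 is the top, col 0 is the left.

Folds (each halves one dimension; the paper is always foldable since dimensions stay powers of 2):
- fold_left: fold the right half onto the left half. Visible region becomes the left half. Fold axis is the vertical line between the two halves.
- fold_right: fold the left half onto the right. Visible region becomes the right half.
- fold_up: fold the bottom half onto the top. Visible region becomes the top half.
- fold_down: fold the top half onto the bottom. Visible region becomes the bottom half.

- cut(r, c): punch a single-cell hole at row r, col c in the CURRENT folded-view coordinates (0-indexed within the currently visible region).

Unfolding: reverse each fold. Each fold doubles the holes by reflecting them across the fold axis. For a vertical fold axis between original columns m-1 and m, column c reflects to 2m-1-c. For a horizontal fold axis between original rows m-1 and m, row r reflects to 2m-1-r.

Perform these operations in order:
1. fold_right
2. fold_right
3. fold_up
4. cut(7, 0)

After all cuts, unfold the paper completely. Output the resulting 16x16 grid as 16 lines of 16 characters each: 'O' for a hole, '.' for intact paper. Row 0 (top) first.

Op 1 fold_right: fold axis v@8; visible region now rows[0,16) x cols[8,16) = 16x8
Op 2 fold_right: fold axis v@12; visible region now rows[0,16) x cols[12,16) = 16x4
Op 3 fold_up: fold axis h@8; visible region now rows[0,8) x cols[12,16) = 8x4
Op 4 cut(7, 0): punch at orig (7,12); cuts so far [(7, 12)]; region rows[0,8) x cols[12,16) = 8x4
Unfold 1 (reflect across h@8): 2 holes -> [(7, 12), (8, 12)]
Unfold 2 (reflect across v@12): 4 holes -> [(7, 11), (7, 12), (8, 11), (8, 12)]
Unfold 3 (reflect across v@8): 8 holes -> [(7, 3), (7, 4), (7, 11), (7, 12), (8, 3), (8, 4), (8, 11), (8, 12)]

Answer: ................
................
................
................
................
................
................
...OO......OO...
...OO......OO...
................
................
................
................
................
................
................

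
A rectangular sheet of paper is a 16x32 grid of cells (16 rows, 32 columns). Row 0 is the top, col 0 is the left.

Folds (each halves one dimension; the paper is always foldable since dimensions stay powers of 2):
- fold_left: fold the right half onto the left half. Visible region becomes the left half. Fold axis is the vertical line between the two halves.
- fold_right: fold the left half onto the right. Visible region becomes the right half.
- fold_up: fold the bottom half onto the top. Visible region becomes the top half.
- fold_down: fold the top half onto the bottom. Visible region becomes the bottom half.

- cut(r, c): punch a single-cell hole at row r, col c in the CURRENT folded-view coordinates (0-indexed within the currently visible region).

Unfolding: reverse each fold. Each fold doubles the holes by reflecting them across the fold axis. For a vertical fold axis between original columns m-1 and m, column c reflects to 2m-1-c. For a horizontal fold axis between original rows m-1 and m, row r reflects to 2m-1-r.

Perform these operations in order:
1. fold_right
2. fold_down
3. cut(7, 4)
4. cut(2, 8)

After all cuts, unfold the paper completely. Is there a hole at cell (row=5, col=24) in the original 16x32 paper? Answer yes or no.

Answer: yes

Derivation:
Op 1 fold_right: fold axis v@16; visible region now rows[0,16) x cols[16,32) = 16x16
Op 2 fold_down: fold axis h@8; visible region now rows[8,16) x cols[16,32) = 8x16
Op 3 cut(7, 4): punch at orig (15,20); cuts so far [(15, 20)]; region rows[8,16) x cols[16,32) = 8x16
Op 4 cut(2, 8): punch at orig (10,24); cuts so far [(10, 24), (15, 20)]; region rows[8,16) x cols[16,32) = 8x16
Unfold 1 (reflect across h@8): 4 holes -> [(0, 20), (5, 24), (10, 24), (15, 20)]
Unfold 2 (reflect across v@16): 8 holes -> [(0, 11), (0, 20), (5, 7), (5, 24), (10, 7), (10, 24), (15, 11), (15, 20)]
Holes: [(0, 11), (0, 20), (5, 7), (5, 24), (10, 7), (10, 24), (15, 11), (15, 20)]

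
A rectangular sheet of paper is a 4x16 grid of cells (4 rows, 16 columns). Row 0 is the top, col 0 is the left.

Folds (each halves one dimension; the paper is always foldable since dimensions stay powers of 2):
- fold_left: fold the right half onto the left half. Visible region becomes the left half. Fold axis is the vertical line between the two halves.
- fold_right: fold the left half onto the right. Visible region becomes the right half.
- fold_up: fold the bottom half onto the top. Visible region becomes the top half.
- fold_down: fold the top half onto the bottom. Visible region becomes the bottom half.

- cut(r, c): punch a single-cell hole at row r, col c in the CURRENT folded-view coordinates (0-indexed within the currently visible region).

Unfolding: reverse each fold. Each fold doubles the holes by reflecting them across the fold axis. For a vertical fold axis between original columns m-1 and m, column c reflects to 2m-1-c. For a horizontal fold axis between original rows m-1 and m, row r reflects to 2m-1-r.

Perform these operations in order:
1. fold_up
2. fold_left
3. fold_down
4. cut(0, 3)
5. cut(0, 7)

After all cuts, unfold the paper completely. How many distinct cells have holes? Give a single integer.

Op 1 fold_up: fold axis h@2; visible region now rows[0,2) x cols[0,16) = 2x16
Op 2 fold_left: fold axis v@8; visible region now rows[0,2) x cols[0,8) = 2x8
Op 3 fold_down: fold axis h@1; visible region now rows[1,2) x cols[0,8) = 1x8
Op 4 cut(0, 3): punch at orig (1,3); cuts so far [(1, 3)]; region rows[1,2) x cols[0,8) = 1x8
Op 5 cut(0, 7): punch at orig (1,7); cuts so far [(1, 3), (1, 7)]; region rows[1,2) x cols[0,8) = 1x8
Unfold 1 (reflect across h@1): 4 holes -> [(0, 3), (0, 7), (1, 3), (1, 7)]
Unfold 2 (reflect across v@8): 8 holes -> [(0, 3), (0, 7), (0, 8), (0, 12), (1, 3), (1, 7), (1, 8), (1, 12)]
Unfold 3 (reflect across h@2): 16 holes -> [(0, 3), (0, 7), (0, 8), (0, 12), (1, 3), (1, 7), (1, 8), (1, 12), (2, 3), (2, 7), (2, 8), (2, 12), (3, 3), (3, 7), (3, 8), (3, 12)]

Answer: 16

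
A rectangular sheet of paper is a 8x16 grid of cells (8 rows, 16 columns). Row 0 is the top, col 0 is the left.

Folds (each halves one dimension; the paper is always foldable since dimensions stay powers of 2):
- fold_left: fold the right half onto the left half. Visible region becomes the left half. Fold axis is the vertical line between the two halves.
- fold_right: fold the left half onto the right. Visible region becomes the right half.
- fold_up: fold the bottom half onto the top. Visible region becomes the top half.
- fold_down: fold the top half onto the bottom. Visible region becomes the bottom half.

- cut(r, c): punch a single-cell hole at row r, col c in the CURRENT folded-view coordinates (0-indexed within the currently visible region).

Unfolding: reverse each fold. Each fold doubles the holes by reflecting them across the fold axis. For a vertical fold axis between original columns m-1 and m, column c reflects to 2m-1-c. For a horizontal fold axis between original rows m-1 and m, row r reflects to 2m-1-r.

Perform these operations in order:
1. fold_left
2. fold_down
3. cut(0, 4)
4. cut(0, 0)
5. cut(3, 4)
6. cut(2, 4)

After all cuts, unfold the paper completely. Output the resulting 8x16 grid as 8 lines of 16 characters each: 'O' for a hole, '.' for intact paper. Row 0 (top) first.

Op 1 fold_left: fold axis v@8; visible region now rows[0,8) x cols[0,8) = 8x8
Op 2 fold_down: fold axis h@4; visible region now rows[4,8) x cols[0,8) = 4x8
Op 3 cut(0, 4): punch at orig (4,4); cuts so far [(4, 4)]; region rows[4,8) x cols[0,8) = 4x8
Op 4 cut(0, 0): punch at orig (4,0); cuts so far [(4, 0), (4, 4)]; region rows[4,8) x cols[0,8) = 4x8
Op 5 cut(3, 4): punch at orig (7,4); cuts so far [(4, 0), (4, 4), (7, 4)]; region rows[4,8) x cols[0,8) = 4x8
Op 6 cut(2, 4): punch at orig (6,4); cuts so far [(4, 0), (4, 4), (6, 4), (7, 4)]; region rows[4,8) x cols[0,8) = 4x8
Unfold 1 (reflect across h@4): 8 holes -> [(0, 4), (1, 4), (3, 0), (3, 4), (4, 0), (4, 4), (6, 4), (7, 4)]
Unfold 2 (reflect across v@8): 16 holes -> [(0, 4), (0, 11), (1, 4), (1, 11), (3, 0), (3, 4), (3, 11), (3, 15), (4, 0), (4, 4), (4, 11), (4, 15), (6, 4), (6, 11), (7, 4), (7, 11)]

Answer: ....O......O....
....O......O....
................
O...O......O...O
O...O......O...O
................
....O......O....
....O......O....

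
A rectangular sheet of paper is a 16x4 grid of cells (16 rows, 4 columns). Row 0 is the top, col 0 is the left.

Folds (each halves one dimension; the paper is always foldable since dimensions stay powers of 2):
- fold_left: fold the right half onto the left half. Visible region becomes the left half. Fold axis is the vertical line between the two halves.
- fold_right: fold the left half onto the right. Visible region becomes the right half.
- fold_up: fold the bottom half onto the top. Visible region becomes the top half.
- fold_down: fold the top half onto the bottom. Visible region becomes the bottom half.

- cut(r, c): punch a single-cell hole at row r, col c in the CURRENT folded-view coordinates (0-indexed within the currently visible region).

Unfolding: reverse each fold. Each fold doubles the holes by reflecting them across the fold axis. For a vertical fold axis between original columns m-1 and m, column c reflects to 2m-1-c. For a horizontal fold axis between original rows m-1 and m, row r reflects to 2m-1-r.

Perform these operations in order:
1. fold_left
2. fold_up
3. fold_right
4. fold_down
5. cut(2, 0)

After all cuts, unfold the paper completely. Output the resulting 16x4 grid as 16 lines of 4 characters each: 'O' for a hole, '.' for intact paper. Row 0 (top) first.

Answer: ....
OOOO
....
....
....
....
OOOO
....
....
OOOO
....
....
....
....
OOOO
....

Derivation:
Op 1 fold_left: fold axis v@2; visible region now rows[0,16) x cols[0,2) = 16x2
Op 2 fold_up: fold axis h@8; visible region now rows[0,8) x cols[0,2) = 8x2
Op 3 fold_right: fold axis v@1; visible region now rows[0,8) x cols[1,2) = 8x1
Op 4 fold_down: fold axis h@4; visible region now rows[4,8) x cols[1,2) = 4x1
Op 5 cut(2, 0): punch at orig (6,1); cuts so far [(6, 1)]; region rows[4,8) x cols[1,2) = 4x1
Unfold 1 (reflect across h@4): 2 holes -> [(1, 1), (6, 1)]
Unfold 2 (reflect across v@1): 4 holes -> [(1, 0), (1, 1), (6, 0), (6, 1)]
Unfold 3 (reflect across h@8): 8 holes -> [(1, 0), (1, 1), (6, 0), (6, 1), (9, 0), (9, 1), (14, 0), (14, 1)]
Unfold 4 (reflect across v@2): 16 holes -> [(1, 0), (1, 1), (1, 2), (1, 3), (6, 0), (6, 1), (6, 2), (6, 3), (9, 0), (9, 1), (9, 2), (9, 3), (14, 0), (14, 1), (14, 2), (14, 3)]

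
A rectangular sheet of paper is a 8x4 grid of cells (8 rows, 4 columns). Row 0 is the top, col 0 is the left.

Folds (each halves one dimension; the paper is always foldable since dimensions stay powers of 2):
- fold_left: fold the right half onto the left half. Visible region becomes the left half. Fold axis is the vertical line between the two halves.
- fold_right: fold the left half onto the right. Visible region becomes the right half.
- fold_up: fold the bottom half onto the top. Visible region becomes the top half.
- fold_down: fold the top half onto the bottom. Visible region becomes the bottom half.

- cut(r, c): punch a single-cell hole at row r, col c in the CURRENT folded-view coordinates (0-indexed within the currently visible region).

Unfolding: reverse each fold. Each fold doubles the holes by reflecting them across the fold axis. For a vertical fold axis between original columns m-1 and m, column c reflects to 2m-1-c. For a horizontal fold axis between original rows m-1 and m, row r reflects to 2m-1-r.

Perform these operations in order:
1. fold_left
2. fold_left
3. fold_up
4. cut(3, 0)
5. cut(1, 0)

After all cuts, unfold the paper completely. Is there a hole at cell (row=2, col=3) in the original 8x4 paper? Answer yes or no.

Answer: no

Derivation:
Op 1 fold_left: fold axis v@2; visible region now rows[0,8) x cols[0,2) = 8x2
Op 2 fold_left: fold axis v@1; visible region now rows[0,8) x cols[0,1) = 8x1
Op 3 fold_up: fold axis h@4; visible region now rows[0,4) x cols[0,1) = 4x1
Op 4 cut(3, 0): punch at orig (3,0); cuts so far [(3, 0)]; region rows[0,4) x cols[0,1) = 4x1
Op 5 cut(1, 0): punch at orig (1,0); cuts so far [(1, 0), (3, 0)]; region rows[0,4) x cols[0,1) = 4x1
Unfold 1 (reflect across h@4): 4 holes -> [(1, 0), (3, 0), (4, 0), (6, 0)]
Unfold 2 (reflect across v@1): 8 holes -> [(1, 0), (1, 1), (3, 0), (3, 1), (4, 0), (4, 1), (6, 0), (6, 1)]
Unfold 3 (reflect across v@2): 16 holes -> [(1, 0), (1, 1), (1, 2), (1, 3), (3, 0), (3, 1), (3, 2), (3, 3), (4, 0), (4, 1), (4, 2), (4, 3), (6, 0), (6, 1), (6, 2), (6, 3)]
Holes: [(1, 0), (1, 1), (1, 2), (1, 3), (3, 0), (3, 1), (3, 2), (3, 3), (4, 0), (4, 1), (4, 2), (4, 3), (6, 0), (6, 1), (6, 2), (6, 3)]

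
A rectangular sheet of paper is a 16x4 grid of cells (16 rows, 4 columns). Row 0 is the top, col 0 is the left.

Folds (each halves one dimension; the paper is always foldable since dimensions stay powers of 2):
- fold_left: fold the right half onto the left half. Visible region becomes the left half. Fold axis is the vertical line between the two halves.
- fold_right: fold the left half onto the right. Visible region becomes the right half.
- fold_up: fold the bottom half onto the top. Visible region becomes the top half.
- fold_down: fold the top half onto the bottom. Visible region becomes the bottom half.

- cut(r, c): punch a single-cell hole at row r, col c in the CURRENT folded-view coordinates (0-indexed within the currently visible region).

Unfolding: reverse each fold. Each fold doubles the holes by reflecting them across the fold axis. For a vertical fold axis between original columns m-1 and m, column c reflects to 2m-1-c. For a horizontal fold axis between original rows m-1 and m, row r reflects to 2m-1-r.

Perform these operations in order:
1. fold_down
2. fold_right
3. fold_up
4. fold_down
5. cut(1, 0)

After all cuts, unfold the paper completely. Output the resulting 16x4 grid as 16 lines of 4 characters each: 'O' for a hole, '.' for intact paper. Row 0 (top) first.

Answer: .OO.
....
....
.OO.
.OO.
....
....
.OO.
.OO.
....
....
.OO.
.OO.
....
....
.OO.

Derivation:
Op 1 fold_down: fold axis h@8; visible region now rows[8,16) x cols[0,4) = 8x4
Op 2 fold_right: fold axis v@2; visible region now rows[8,16) x cols[2,4) = 8x2
Op 3 fold_up: fold axis h@12; visible region now rows[8,12) x cols[2,4) = 4x2
Op 4 fold_down: fold axis h@10; visible region now rows[10,12) x cols[2,4) = 2x2
Op 5 cut(1, 0): punch at orig (11,2); cuts so far [(11, 2)]; region rows[10,12) x cols[2,4) = 2x2
Unfold 1 (reflect across h@10): 2 holes -> [(8, 2), (11, 2)]
Unfold 2 (reflect across h@12): 4 holes -> [(8, 2), (11, 2), (12, 2), (15, 2)]
Unfold 3 (reflect across v@2): 8 holes -> [(8, 1), (8, 2), (11, 1), (11, 2), (12, 1), (12, 2), (15, 1), (15, 2)]
Unfold 4 (reflect across h@8): 16 holes -> [(0, 1), (0, 2), (3, 1), (3, 2), (4, 1), (4, 2), (7, 1), (7, 2), (8, 1), (8, 2), (11, 1), (11, 2), (12, 1), (12, 2), (15, 1), (15, 2)]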